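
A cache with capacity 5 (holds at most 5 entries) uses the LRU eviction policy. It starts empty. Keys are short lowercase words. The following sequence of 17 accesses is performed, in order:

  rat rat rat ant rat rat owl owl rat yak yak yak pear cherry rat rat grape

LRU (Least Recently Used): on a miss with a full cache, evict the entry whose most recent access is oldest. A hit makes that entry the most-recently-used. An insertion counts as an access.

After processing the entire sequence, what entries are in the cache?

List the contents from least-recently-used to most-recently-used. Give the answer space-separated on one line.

Answer: yak pear cherry rat grape

Derivation:
LRU simulation (capacity=5):
  1. access rat: MISS. Cache (LRU->MRU): [rat]
  2. access rat: HIT. Cache (LRU->MRU): [rat]
  3. access rat: HIT. Cache (LRU->MRU): [rat]
  4. access ant: MISS. Cache (LRU->MRU): [rat ant]
  5. access rat: HIT. Cache (LRU->MRU): [ant rat]
  6. access rat: HIT. Cache (LRU->MRU): [ant rat]
  7. access owl: MISS. Cache (LRU->MRU): [ant rat owl]
  8. access owl: HIT. Cache (LRU->MRU): [ant rat owl]
  9. access rat: HIT. Cache (LRU->MRU): [ant owl rat]
  10. access yak: MISS. Cache (LRU->MRU): [ant owl rat yak]
  11. access yak: HIT. Cache (LRU->MRU): [ant owl rat yak]
  12. access yak: HIT. Cache (LRU->MRU): [ant owl rat yak]
  13. access pear: MISS. Cache (LRU->MRU): [ant owl rat yak pear]
  14. access cherry: MISS, evict ant. Cache (LRU->MRU): [owl rat yak pear cherry]
  15. access rat: HIT. Cache (LRU->MRU): [owl yak pear cherry rat]
  16. access rat: HIT. Cache (LRU->MRU): [owl yak pear cherry rat]
  17. access grape: MISS, evict owl. Cache (LRU->MRU): [yak pear cherry rat grape]
Total: 10 hits, 7 misses, 2 evictions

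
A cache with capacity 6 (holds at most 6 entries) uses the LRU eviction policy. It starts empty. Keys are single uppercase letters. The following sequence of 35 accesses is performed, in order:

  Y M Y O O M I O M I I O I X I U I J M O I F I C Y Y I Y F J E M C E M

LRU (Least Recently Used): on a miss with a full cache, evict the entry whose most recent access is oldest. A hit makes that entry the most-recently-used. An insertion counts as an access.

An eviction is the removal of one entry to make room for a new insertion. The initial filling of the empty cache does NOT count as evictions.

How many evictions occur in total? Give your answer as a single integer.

LRU simulation (capacity=6):
  1. access Y: MISS. Cache (LRU->MRU): [Y]
  2. access M: MISS. Cache (LRU->MRU): [Y M]
  3. access Y: HIT. Cache (LRU->MRU): [M Y]
  4. access O: MISS. Cache (LRU->MRU): [M Y O]
  5. access O: HIT. Cache (LRU->MRU): [M Y O]
  6. access M: HIT. Cache (LRU->MRU): [Y O M]
  7. access I: MISS. Cache (LRU->MRU): [Y O M I]
  8. access O: HIT. Cache (LRU->MRU): [Y M I O]
  9. access M: HIT. Cache (LRU->MRU): [Y I O M]
  10. access I: HIT. Cache (LRU->MRU): [Y O M I]
  11. access I: HIT. Cache (LRU->MRU): [Y O M I]
  12. access O: HIT. Cache (LRU->MRU): [Y M I O]
  13. access I: HIT. Cache (LRU->MRU): [Y M O I]
  14. access X: MISS. Cache (LRU->MRU): [Y M O I X]
  15. access I: HIT. Cache (LRU->MRU): [Y M O X I]
  16. access U: MISS. Cache (LRU->MRU): [Y M O X I U]
  17. access I: HIT. Cache (LRU->MRU): [Y M O X U I]
  18. access J: MISS, evict Y. Cache (LRU->MRU): [M O X U I J]
  19. access M: HIT. Cache (LRU->MRU): [O X U I J M]
  20. access O: HIT. Cache (LRU->MRU): [X U I J M O]
  21. access I: HIT. Cache (LRU->MRU): [X U J M O I]
  22. access F: MISS, evict X. Cache (LRU->MRU): [U J M O I F]
  23. access I: HIT. Cache (LRU->MRU): [U J M O F I]
  24. access C: MISS, evict U. Cache (LRU->MRU): [J M O F I C]
  25. access Y: MISS, evict J. Cache (LRU->MRU): [M O F I C Y]
  26. access Y: HIT. Cache (LRU->MRU): [M O F I C Y]
  27. access I: HIT. Cache (LRU->MRU): [M O F C Y I]
  28. access Y: HIT. Cache (LRU->MRU): [M O F C I Y]
  29. access F: HIT. Cache (LRU->MRU): [M O C I Y F]
  30. access J: MISS, evict M. Cache (LRU->MRU): [O C I Y F J]
  31. access E: MISS, evict O. Cache (LRU->MRU): [C I Y F J E]
  32. access M: MISS, evict C. Cache (LRU->MRU): [I Y F J E M]
  33. access C: MISS, evict I. Cache (LRU->MRU): [Y F J E M C]
  34. access E: HIT. Cache (LRU->MRU): [Y F J M C E]
  35. access M: HIT. Cache (LRU->MRU): [Y F J C E M]
Total: 21 hits, 14 misses, 8 evictions

Answer: 8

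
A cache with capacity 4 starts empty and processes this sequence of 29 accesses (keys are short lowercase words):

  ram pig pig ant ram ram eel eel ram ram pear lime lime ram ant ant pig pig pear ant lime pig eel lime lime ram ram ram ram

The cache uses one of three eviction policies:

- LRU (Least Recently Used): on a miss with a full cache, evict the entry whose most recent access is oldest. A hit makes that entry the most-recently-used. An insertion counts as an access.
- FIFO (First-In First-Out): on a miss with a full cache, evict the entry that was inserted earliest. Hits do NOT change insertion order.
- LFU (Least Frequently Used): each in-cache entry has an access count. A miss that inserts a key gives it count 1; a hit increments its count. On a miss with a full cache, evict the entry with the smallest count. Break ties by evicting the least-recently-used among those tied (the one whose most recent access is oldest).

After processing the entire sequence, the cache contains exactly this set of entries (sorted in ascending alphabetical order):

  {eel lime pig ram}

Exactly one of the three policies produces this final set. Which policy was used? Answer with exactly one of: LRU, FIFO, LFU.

Answer: LRU

Derivation:
Simulating under each policy and comparing final sets:
  LRU: final set = {eel lime pig ram} -> MATCHES target
  FIFO: final set = {eel lime pear ram} -> differs
  LFU: final set = {ant lime pig ram} -> differs
Only LRU produces the target set.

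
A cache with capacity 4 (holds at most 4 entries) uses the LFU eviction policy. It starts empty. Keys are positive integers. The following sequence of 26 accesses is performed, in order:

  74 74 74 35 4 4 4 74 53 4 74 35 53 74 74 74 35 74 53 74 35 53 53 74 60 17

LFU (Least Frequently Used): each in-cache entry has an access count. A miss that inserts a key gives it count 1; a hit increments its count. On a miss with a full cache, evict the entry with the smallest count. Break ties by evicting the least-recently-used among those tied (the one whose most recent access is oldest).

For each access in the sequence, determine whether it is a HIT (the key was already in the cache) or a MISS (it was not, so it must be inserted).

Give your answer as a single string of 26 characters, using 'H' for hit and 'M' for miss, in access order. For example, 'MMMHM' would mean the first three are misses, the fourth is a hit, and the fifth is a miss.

Answer: MHHMMHHHMHHHHHHHHHHHHHHHMM

Derivation:
LFU simulation (capacity=4):
  1. access 74: MISS. Cache: [74(c=1)]
  2. access 74: HIT, count now 2. Cache: [74(c=2)]
  3. access 74: HIT, count now 3. Cache: [74(c=3)]
  4. access 35: MISS. Cache: [35(c=1) 74(c=3)]
  5. access 4: MISS. Cache: [35(c=1) 4(c=1) 74(c=3)]
  6. access 4: HIT, count now 2. Cache: [35(c=1) 4(c=2) 74(c=3)]
  7. access 4: HIT, count now 3. Cache: [35(c=1) 74(c=3) 4(c=3)]
  8. access 74: HIT, count now 4. Cache: [35(c=1) 4(c=3) 74(c=4)]
  9. access 53: MISS. Cache: [35(c=1) 53(c=1) 4(c=3) 74(c=4)]
  10. access 4: HIT, count now 4. Cache: [35(c=1) 53(c=1) 74(c=4) 4(c=4)]
  11. access 74: HIT, count now 5. Cache: [35(c=1) 53(c=1) 4(c=4) 74(c=5)]
  12. access 35: HIT, count now 2. Cache: [53(c=1) 35(c=2) 4(c=4) 74(c=5)]
  13. access 53: HIT, count now 2. Cache: [35(c=2) 53(c=2) 4(c=4) 74(c=5)]
  14. access 74: HIT, count now 6. Cache: [35(c=2) 53(c=2) 4(c=4) 74(c=6)]
  15. access 74: HIT, count now 7. Cache: [35(c=2) 53(c=2) 4(c=4) 74(c=7)]
  16. access 74: HIT, count now 8. Cache: [35(c=2) 53(c=2) 4(c=4) 74(c=8)]
  17. access 35: HIT, count now 3. Cache: [53(c=2) 35(c=3) 4(c=4) 74(c=8)]
  18. access 74: HIT, count now 9. Cache: [53(c=2) 35(c=3) 4(c=4) 74(c=9)]
  19. access 53: HIT, count now 3. Cache: [35(c=3) 53(c=3) 4(c=4) 74(c=9)]
  20. access 74: HIT, count now 10. Cache: [35(c=3) 53(c=3) 4(c=4) 74(c=10)]
  21. access 35: HIT, count now 4. Cache: [53(c=3) 4(c=4) 35(c=4) 74(c=10)]
  22. access 53: HIT, count now 4. Cache: [4(c=4) 35(c=4) 53(c=4) 74(c=10)]
  23. access 53: HIT, count now 5. Cache: [4(c=4) 35(c=4) 53(c=5) 74(c=10)]
  24. access 74: HIT, count now 11. Cache: [4(c=4) 35(c=4) 53(c=5) 74(c=11)]
  25. access 60: MISS, evict 4(c=4). Cache: [60(c=1) 35(c=4) 53(c=5) 74(c=11)]
  26. access 17: MISS, evict 60(c=1). Cache: [17(c=1) 35(c=4) 53(c=5) 74(c=11)]
Total: 20 hits, 6 misses, 2 evictions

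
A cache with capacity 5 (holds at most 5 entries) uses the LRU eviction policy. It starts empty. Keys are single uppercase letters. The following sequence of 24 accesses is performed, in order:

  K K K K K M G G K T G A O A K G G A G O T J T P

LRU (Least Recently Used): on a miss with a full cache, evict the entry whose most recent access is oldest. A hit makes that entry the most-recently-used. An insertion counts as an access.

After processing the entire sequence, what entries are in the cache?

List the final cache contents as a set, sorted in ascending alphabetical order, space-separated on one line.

LRU simulation (capacity=5):
  1. access K: MISS. Cache (LRU->MRU): [K]
  2. access K: HIT. Cache (LRU->MRU): [K]
  3. access K: HIT. Cache (LRU->MRU): [K]
  4. access K: HIT. Cache (LRU->MRU): [K]
  5. access K: HIT. Cache (LRU->MRU): [K]
  6. access M: MISS. Cache (LRU->MRU): [K M]
  7. access G: MISS. Cache (LRU->MRU): [K M G]
  8. access G: HIT. Cache (LRU->MRU): [K M G]
  9. access K: HIT. Cache (LRU->MRU): [M G K]
  10. access T: MISS. Cache (LRU->MRU): [M G K T]
  11. access G: HIT. Cache (LRU->MRU): [M K T G]
  12. access A: MISS. Cache (LRU->MRU): [M K T G A]
  13. access O: MISS, evict M. Cache (LRU->MRU): [K T G A O]
  14. access A: HIT. Cache (LRU->MRU): [K T G O A]
  15. access K: HIT. Cache (LRU->MRU): [T G O A K]
  16. access G: HIT. Cache (LRU->MRU): [T O A K G]
  17. access G: HIT. Cache (LRU->MRU): [T O A K G]
  18. access A: HIT. Cache (LRU->MRU): [T O K G A]
  19. access G: HIT. Cache (LRU->MRU): [T O K A G]
  20. access O: HIT. Cache (LRU->MRU): [T K A G O]
  21. access T: HIT. Cache (LRU->MRU): [K A G O T]
  22. access J: MISS, evict K. Cache (LRU->MRU): [A G O T J]
  23. access T: HIT. Cache (LRU->MRU): [A G O J T]
  24. access P: MISS, evict A. Cache (LRU->MRU): [G O J T P]
Total: 16 hits, 8 misses, 3 evictions

Answer: G J O P T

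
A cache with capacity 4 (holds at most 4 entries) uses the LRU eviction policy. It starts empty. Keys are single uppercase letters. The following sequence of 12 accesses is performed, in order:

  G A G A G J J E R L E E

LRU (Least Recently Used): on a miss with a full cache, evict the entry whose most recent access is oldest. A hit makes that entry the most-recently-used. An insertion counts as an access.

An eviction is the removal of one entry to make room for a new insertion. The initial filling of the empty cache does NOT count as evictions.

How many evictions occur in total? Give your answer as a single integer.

LRU simulation (capacity=4):
  1. access G: MISS. Cache (LRU->MRU): [G]
  2. access A: MISS. Cache (LRU->MRU): [G A]
  3. access G: HIT. Cache (LRU->MRU): [A G]
  4. access A: HIT. Cache (LRU->MRU): [G A]
  5. access G: HIT. Cache (LRU->MRU): [A G]
  6. access J: MISS. Cache (LRU->MRU): [A G J]
  7. access J: HIT. Cache (LRU->MRU): [A G J]
  8. access E: MISS. Cache (LRU->MRU): [A G J E]
  9. access R: MISS, evict A. Cache (LRU->MRU): [G J E R]
  10. access L: MISS, evict G. Cache (LRU->MRU): [J E R L]
  11. access E: HIT. Cache (LRU->MRU): [J R L E]
  12. access E: HIT. Cache (LRU->MRU): [J R L E]
Total: 6 hits, 6 misses, 2 evictions

Answer: 2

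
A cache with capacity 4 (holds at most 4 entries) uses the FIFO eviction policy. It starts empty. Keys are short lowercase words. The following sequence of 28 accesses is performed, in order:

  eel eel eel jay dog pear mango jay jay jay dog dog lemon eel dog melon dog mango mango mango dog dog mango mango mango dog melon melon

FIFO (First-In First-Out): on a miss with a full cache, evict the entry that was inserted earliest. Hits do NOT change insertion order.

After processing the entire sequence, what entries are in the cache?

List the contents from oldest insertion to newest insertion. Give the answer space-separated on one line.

Answer: eel dog melon mango

Derivation:
FIFO simulation (capacity=4):
  1. access eel: MISS. Cache (old->new): [eel]
  2. access eel: HIT. Cache (old->new): [eel]
  3. access eel: HIT. Cache (old->new): [eel]
  4. access jay: MISS. Cache (old->new): [eel jay]
  5. access dog: MISS. Cache (old->new): [eel jay dog]
  6. access pear: MISS. Cache (old->new): [eel jay dog pear]
  7. access mango: MISS, evict eel. Cache (old->new): [jay dog pear mango]
  8. access jay: HIT. Cache (old->new): [jay dog pear mango]
  9. access jay: HIT. Cache (old->new): [jay dog pear mango]
  10. access jay: HIT. Cache (old->new): [jay dog pear mango]
  11. access dog: HIT. Cache (old->new): [jay dog pear mango]
  12. access dog: HIT. Cache (old->new): [jay dog pear mango]
  13. access lemon: MISS, evict jay. Cache (old->new): [dog pear mango lemon]
  14. access eel: MISS, evict dog. Cache (old->new): [pear mango lemon eel]
  15. access dog: MISS, evict pear. Cache (old->new): [mango lemon eel dog]
  16. access melon: MISS, evict mango. Cache (old->new): [lemon eel dog melon]
  17. access dog: HIT. Cache (old->new): [lemon eel dog melon]
  18. access mango: MISS, evict lemon. Cache (old->new): [eel dog melon mango]
  19. access mango: HIT. Cache (old->new): [eel dog melon mango]
  20. access mango: HIT. Cache (old->new): [eel dog melon mango]
  21. access dog: HIT. Cache (old->new): [eel dog melon mango]
  22. access dog: HIT. Cache (old->new): [eel dog melon mango]
  23. access mango: HIT. Cache (old->new): [eel dog melon mango]
  24. access mango: HIT. Cache (old->new): [eel dog melon mango]
  25. access mango: HIT. Cache (old->new): [eel dog melon mango]
  26. access dog: HIT. Cache (old->new): [eel dog melon mango]
  27. access melon: HIT. Cache (old->new): [eel dog melon mango]
  28. access melon: HIT. Cache (old->new): [eel dog melon mango]
Total: 18 hits, 10 misses, 6 evictions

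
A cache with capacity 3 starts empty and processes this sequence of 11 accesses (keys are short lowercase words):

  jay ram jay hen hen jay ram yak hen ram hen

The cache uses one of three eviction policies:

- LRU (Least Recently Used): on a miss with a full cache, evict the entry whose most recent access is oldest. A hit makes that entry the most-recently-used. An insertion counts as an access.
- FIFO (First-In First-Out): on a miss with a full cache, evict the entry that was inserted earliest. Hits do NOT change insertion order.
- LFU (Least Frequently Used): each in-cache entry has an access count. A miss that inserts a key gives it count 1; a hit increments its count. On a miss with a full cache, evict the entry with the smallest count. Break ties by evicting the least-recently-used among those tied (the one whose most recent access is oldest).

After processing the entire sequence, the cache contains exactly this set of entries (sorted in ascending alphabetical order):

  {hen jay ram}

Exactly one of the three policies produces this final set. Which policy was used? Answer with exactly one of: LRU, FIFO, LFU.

Simulating under each policy and comparing final sets:
  LRU: final set = {hen ram yak} -> differs
  FIFO: final set = {hen ram yak} -> differs
  LFU: final set = {hen jay ram} -> MATCHES target
Only LFU produces the target set.

Answer: LFU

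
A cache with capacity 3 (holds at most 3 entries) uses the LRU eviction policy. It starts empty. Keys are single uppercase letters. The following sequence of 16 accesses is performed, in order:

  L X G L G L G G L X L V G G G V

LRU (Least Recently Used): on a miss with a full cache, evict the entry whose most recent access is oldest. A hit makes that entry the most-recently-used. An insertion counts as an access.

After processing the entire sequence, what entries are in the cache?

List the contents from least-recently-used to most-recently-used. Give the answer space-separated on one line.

Answer: L G V

Derivation:
LRU simulation (capacity=3):
  1. access L: MISS. Cache (LRU->MRU): [L]
  2. access X: MISS. Cache (LRU->MRU): [L X]
  3. access G: MISS. Cache (LRU->MRU): [L X G]
  4. access L: HIT. Cache (LRU->MRU): [X G L]
  5. access G: HIT. Cache (LRU->MRU): [X L G]
  6. access L: HIT. Cache (LRU->MRU): [X G L]
  7. access G: HIT. Cache (LRU->MRU): [X L G]
  8. access G: HIT. Cache (LRU->MRU): [X L G]
  9. access L: HIT. Cache (LRU->MRU): [X G L]
  10. access X: HIT. Cache (LRU->MRU): [G L X]
  11. access L: HIT. Cache (LRU->MRU): [G X L]
  12. access V: MISS, evict G. Cache (LRU->MRU): [X L V]
  13. access G: MISS, evict X. Cache (LRU->MRU): [L V G]
  14. access G: HIT. Cache (LRU->MRU): [L V G]
  15. access G: HIT. Cache (LRU->MRU): [L V G]
  16. access V: HIT. Cache (LRU->MRU): [L G V]
Total: 11 hits, 5 misses, 2 evictions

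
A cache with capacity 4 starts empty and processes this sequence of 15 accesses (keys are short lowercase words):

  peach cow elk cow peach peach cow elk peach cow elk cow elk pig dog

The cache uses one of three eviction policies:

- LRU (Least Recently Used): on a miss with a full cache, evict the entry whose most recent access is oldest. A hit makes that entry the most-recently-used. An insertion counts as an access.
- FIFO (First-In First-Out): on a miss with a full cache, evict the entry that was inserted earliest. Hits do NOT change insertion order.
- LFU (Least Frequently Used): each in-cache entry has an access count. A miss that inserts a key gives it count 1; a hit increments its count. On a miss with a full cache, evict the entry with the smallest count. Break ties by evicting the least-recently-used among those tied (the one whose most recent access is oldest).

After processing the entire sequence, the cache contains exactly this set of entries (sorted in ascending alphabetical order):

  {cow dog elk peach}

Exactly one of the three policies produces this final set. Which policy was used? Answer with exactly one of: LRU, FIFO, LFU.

Simulating under each policy and comparing final sets:
  LRU: final set = {cow dog elk pig} -> differs
  FIFO: final set = {cow dog elk pig} -> differs
  LFU: final set = {cow dog elk peach} -> MATCHES target
Only LFU produces the target set.

Answer: LFU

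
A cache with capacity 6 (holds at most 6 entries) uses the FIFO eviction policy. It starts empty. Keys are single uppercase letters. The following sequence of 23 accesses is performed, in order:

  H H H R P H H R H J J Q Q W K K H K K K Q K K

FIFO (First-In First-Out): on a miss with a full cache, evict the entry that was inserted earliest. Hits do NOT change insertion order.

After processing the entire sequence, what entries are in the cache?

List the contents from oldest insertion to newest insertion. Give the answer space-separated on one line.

Answer: P J Q W K H

Derivation:
FIFO simulation (capacity=6):
  1. access H: MISS. Cache (old->new): [H]
  2. access H: HIT. Cache (old->new): [H]
  3. access H: HIT. Cache (old->new): [H]
  4. access R: MISS. Cache (old->new): [H R]
  5. access P: MISS. Cache (old->new): [H R P]
  6. access H: HIT. Cache (old->new): [H R P]
  7. access H: HIT. Cache (old->new): [H R P]
  8. access R: HIT. Cache (old->new): [H R P]
  9. access H: HIT. Cache (old->new): [H R P]
  10. access J: MISS. Cache (old->new): [H R P J]
  11. access J: HIT. Cache (old->new): [H R P J]
  12. access Q: MISS. Cache (old->new): [H R P J Q]
  13. access Q: HIT. Cache (old->new): [H R P J Q]
  14. access W: MISS. Cache (old->new): [H R P J Q W]
  15. access K: MISS, evict H. Cache (old->new): [R P J Q W K]
  16. access K: HIT. Cache (old->new): [R P J Q W K]
  17. access H: MISS, evict R. Cache (old->new): [P J Q W K H]
  18. access K: HIT. Cache (old->new): [P J Q W K H]
  19. access K: HIT. Cache (old->new): [P J Q W K H]
  20. access K: HIT. Cache (old->new): [P J Q W K H]
  21. access Q: HIT. Cache (old->new): [P J Q W K H]
  22. access K: HIT. Cache (old->new): [P J Q W K H]
  23. access K: HIT. Cache (old->new): [P J Q W K H]
Total: 15 hits, 8 misses, 2 evictions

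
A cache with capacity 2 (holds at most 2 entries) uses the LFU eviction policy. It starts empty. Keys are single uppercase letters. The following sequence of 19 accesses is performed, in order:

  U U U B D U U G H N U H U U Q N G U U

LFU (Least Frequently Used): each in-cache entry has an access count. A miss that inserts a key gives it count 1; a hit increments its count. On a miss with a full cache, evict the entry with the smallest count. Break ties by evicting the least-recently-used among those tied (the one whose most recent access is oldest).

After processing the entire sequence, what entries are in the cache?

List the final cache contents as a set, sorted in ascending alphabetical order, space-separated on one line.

LFU simulation (capacity=2):
  1. access U: MISS. Cache: [U(c=1)]
  2. access U: HIT, count now 2. Cache: [U(c=2)]
  3. access U: HIT, count now 3. Cache: [U(c=3)]
  4. access B: MISS. Cache: [B(c=1) U(c=3)]
  5. access D: MISS, evict B(c=1). Cache: [D(c=1) U(c=3)]
  6. access U: HIT, count now 4. Cache: [D(c=1) U(c=4)]
  7. access U: HIT, count now 5. Cache: [D(c=1) U(c=5)]
  8. access G: MISS, evict D(c=1). Cache: [G(c=1) U(c=5)]
  9. access H: MISS, evict G(c=1). Cache: [H(c=1) U(c=5)]
  10. access N: MISS, evict H(c=1). Cache: [N(c=1) U(c=5)]
  11. access U: HIT, count now 6. Cache: [N(c=1) U(c=6)]
  12. access H: MISS, evict N(c=1). Cache: [H(c=1) U(c=6)]
  13. access U: HIT, count now 7. Cache: [H(c=1) U(c=7)]
  14. access U: HIT, count now 8. Cache: [H(c=1) U(c=8)]
  15. access Q: MISS, evict H(c=1). Cache: [Q(c=1) U(c=8)]
  16. access N: MISS, evict Q(c=1). Cache: [N(c=1) U(c=8)]
  17. access G: MISS, evict N(c=1). Cache: [G(c=1) U(c=8)]
  18. access U: HIT, count now 9. Cache: [G(c=1) U(c=9)]
  19. access U: HIT, count now 10. Cache: [G(c=1) U(c=10)]
Total: 9 hits, 10 misses, 8 evictions

Answer: G U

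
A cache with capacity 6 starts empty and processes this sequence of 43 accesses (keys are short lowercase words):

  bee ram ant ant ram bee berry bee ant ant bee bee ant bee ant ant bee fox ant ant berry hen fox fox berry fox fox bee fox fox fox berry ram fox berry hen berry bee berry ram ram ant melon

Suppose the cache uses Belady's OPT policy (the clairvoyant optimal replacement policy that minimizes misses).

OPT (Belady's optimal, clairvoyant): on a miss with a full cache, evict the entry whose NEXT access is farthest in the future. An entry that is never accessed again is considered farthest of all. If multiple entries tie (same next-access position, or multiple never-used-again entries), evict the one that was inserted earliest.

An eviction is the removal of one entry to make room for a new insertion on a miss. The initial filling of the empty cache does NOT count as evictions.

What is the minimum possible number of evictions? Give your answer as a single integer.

Answer: 1

Derivation:
OPT (Belady) simulation (capacity=6):
  1. access bee: MISS. Cache: [bee]
  2. access ram: MISS. Cache: [bee ram]
  3. access ant: MISS. Cache: [bee ram ant]
  4. access ant: HIT. Next use of ant: step 9. Cache: [bee ram ant]
  5. access ram: HIT. Next use of ram: step 33. Cache: [bee ram ant]
  6. access bee: HIT. Next use of bee: step 8. Cache: [bee ram ant]
  7. access berry: MISS. Cache: [bee ram ant berry]
  8. access bee: HIT. Next use of bee: step 11. Cache: [bee ram ant berry]
  9. access ant: HIT. Next use of ant: step 10. Cache: [bee ram ant berry]
  10. access ant: HIT. Next use of ant: step 13. Cache: [bee ram ant berry]
  11. access bee: HIT. Next use of bee: step 12. Cache: [bee ram ant berry]
  12. access bee: HIT. Next use of bee: step 14. Cache: [bee ram ant berry]
  13. access ant: HIT. Next use of ant: step 15. Cache: [bee ram ant berry]
  14. access bee: HIT. Next use of bee: step 17. Cache: [bee ram ant berry]
  15. access ant: HIT. Next use of ant: step 16. Cache: [bee ram ant berry]
  16. access ant: HIT. Next use of ant: step 19. Cache: [bee ram ant berry]
  17. access bee: HIT. Next use of bee: step 28. Cache: [bee ram ant berry]
  18. access fox: MISS. Cache: [bee ram ant berry fox]
  19. access ant: HIT. Next use of ant: step 20. Cache: [bee ram ant berry fox]
  20. access ant: HIT. Next use of ant: step 42. Cache: [bee ram ant berry fox]
  21. access berry: HIT. Next use of berry: step 25. Cache: [bee ram ant berry fox]
  22. access hen: MISS. Cache: [bee ram ant berry fox hen]
  23. access fox: HIT. Next use of fox: step 24. Cache: [bee ram ant berry fox hen]
  24. access fox: HIT. Next use of fox: step 26. Cache: [bee ram ant berry fox hen]
  25. access berry: HIT. Next use of berry: step 32. Cache: [bee ram ant berry fox hen]
  26. access fox: HIT. Next use of fox: step 27. Cache: [bee ram ant berry fox hen]
  27. access fox: HIT. Next use of fox: step 29. Cache: [bee ram ant berry fox hen]
  28. access bee: HIT. Next use of bee: step 38. Cache: [bee ram ant berry fox hen]
  29. access fox: HIT. Next use of fox: step 30. Cache: [bee ram ant berry fox hen]
  30. access fox: HIT. Next use of fox: step 31. Cache: [bee ram ant berry fox hen]
  31. access fox: HIT. Next use of fox: step 34. Cache: [bee ram ant berry fox hen]
  32. access berry: HIT. Next use of berry: step 35. Cache: [bee ram ant berry fox hen]
  33. access ram: HIT. Next use of ram: step 40. Cache: [bee ram ant berry fox hen]
  34. access fox: HIT. Next use of fox: never. Cache: [bee ram ant berry fox hen]
  35. access berry: HIT. Next use of berry: step 37. Cache: [bee ram ant berry fox hen]
  36. access hen: HIT. Next use of hen: never. Cache: [bee ram ant berry fox hen]
  37. access berry: HIT. Next use of berry: step 39. Cache: [bee ram ant berry fox hen]
  38. access bee: HIT. Next use of bee: never. Cache: [bee ram ant berry fox hen]
  39. access berry: HIT. Next use of berry: never. Cache: [bee ram ant berry fox hen]
  40. access ram: HIT. Next use of ram: step 41. Cache: [bee ram ant berry fox hen]
  41. access ram: HIT. Next use of ram: never. Cache: [bee ram ant berry fox hen]
  42. access ant: HIT. Next use of ant: never. Cache: [bee ram ant berry fox hen]
  43. access melon: MISS, evict bee (next use: never). Cache: [ram ant berry fox hen melon]
Total: 36 hits, 7 misses, 1 evictions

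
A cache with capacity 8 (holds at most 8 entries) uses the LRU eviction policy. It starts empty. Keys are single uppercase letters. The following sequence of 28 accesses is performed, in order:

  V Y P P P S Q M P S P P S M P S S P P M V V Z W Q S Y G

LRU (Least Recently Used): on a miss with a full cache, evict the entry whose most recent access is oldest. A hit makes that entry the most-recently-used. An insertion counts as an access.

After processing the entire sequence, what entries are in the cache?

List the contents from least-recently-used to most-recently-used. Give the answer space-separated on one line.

Answer: M V Z W Q S Y G

Derivation:
LRU simulation (capacity=8):
  1. access V: MISS. Cache (LRU->MRU): [V]
  2. access Y: MISS. Cache (LRU->MRU): [V Y]
  3. access P: MISS. Cache (LRU->MRU): [V Y P]
  4. access P: HIT. Cache (LRU->MRU): [V Y P]
  5. access P: HIT. Cache (LRU->MRU): [V Y P]
  6. access S: MISS. Cache (LRU->MRU): [V Y P S]
  7. access Q: MISS. Cache (LRU->MRU): [V Y P S Q]
  8. access M: MISS. Cache (LRU->MRU): [V Y P S Q M]
  9. access P: HIT. Cache (LRU->MRU): [V Y S Q M P]
  10. access S: HIT. Cache (LRU->MRU): [V Y Q M P S]
  11. access P: HIT. Cache (LRU->MRU): [V Y Q M S P]
  12. access P: HIT. Cache (LRU->MRU): [V Y Q M S P]
  13. access S: HIT. Cache (LRU->MRU): [V Y Q M P S]
  14. access M: HIT. Cache (LRU->MRU): [V Y Q P S M]
  15. access P: HIT. Cache (LRU->MRU): [V Y Q S M P]
  16. access S: HIT. Cache (LRU->MRU): [V Y Q M P S]
  17. access S: HIT. Cache (LRU->MRU): [V Y Q M P S]
  18. access P: HIT. Cache (LRU->MRU): [V Y Q M S P]
  19. access P: HIT. Cache (LRU->MRU): [V Y Q M S P]
  20. access M: HIT. Cache (LRU->MRU): [V Y Q S P M]
  21. access V: HIT. Cache (LRU->MRU): [Y Q S P M V]
  22. access V: HIT. Cache (LRU->MRU): [Y Q S P M V]
  23. access Z: MISS. Cache (LRU->MRU): [Y Q S P M V Z]
  24. access W: MISS. Cache (LRU->MRU): [Y Q S P M V Z W]
  25. access Q: HIT. Cache (LRU->MRU): [Y S P M V Z W Q]
  26. access S: HIT. Cache (LRU->MRU): [Y P M V Z W Q S]
  27. access Y: HIT. Cache (LRU->MRU): [P M V Z W Q S Y]
  28. access G: MISS, evict P. Cache (LRU->MRU): [M V Z W Q S Y G]
Total: 19 hits, 9 misses, 1 evictions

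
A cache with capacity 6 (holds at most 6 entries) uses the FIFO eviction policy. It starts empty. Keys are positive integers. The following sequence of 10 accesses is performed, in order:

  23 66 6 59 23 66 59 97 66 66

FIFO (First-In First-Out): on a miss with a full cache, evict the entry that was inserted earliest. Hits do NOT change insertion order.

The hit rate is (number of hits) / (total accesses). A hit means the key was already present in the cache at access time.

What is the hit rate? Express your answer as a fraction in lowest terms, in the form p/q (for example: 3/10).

FIFO simulation (capacity=6):
  1. access 23: MISS. Cache (old->new): [23]
  2. access 66: MISS. Cache (old->new): [23 66]
  3. access 6: MISS. Cache (old->new): [23 66 6]
  4. access 59: MISS. Cache (old->new): [23 66 6 59]
  5. access 23: HIT. Cache (old->new): [23 66 6 59]
  6. access 66: HIT. Cache (old->new): [23 66 6 59]
  7. access 59: HIT. Cache (old->new): [23 66 6 59]
  8. access 97: MISS. Cache (old->new): [23 66 6 59 97]
  9. access 66: HIT. Cache (old->new): [23 66 6 59 97]
  10. access 66: HIT. Cache (old->new): [23 66 6 59 97]
Total: 5 hits, 5 misses, 0 evictions

Hit rate = 5/10 = 1/2

Answer: 1/2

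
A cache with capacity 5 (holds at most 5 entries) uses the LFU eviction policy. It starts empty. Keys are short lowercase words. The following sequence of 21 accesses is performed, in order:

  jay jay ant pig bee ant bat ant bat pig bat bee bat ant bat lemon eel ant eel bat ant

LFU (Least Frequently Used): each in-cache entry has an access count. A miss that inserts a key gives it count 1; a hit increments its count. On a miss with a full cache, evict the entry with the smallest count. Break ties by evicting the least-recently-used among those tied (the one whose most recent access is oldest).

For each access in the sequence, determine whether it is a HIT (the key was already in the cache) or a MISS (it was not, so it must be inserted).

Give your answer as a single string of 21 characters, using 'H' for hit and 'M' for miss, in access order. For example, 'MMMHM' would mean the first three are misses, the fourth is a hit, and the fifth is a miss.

LFU simulation (capacity=5):
  1. access jay: MISS. Cache: [jay(c=1)]
  2. access jay: HIT, count now 2. Cache: [jay(c=2)]
  3. access ant: MISS. Cache: [ant(c=1) jay(c=2)]
  4. access pig: MISS. Cache: [ant(c=1) pig(c=1) jay(c=2)]
  5. access bee: MISS. Cache: [ant(c=1) pig(c=1) bee(c=1) jay(c=2)]
  6. access ant: HIT, count now 2. Cache: [pig(c=1) bee(c=1) jay(c=2) ant(c=2)]
  7. access bat: MISS. Cache: [pig(c=1) bee(c=1) bat(c=1) jay(c=2) ant(c=2)]
  8. access ant: HIT, count now 3. Cache: [pig(c=1) bee(c=1) bat(c=1) jay(c=2) ant(c=3)]
  9. access bat: HIT, count now 2. Cache: [pig(c=1) bee(c=1) jay(c=2) bat(c=2) ant(c=3)]
  10. access pig: HIT, count now 2. Cache: [bee(c=1) jay(c=2) bat(c=2) pig(c=2) ant(c=3)]
  11. access bat: HIT, count now 3. Cache: [bee(c=1) jay(c=2) pig(c=2) ant(c=3) bat(c=3)]
  12. access bee: HIT, count now 2. Cache: [jay(c=2) pig(c=2) bee(c=2) ant(c=3) bat(c=3)]
  13. access bat: HIT, count now 4. Cache: [jay(c=2) pig(c=2) bee(c=2) ant(c=3) bat(c=4)]
  14. access ant: HIT, count now 4. Cache: [jay(c=2) pig(c=2) bee(c=2) bat(c=4) ant(c=4)]
  15. access bat: HIT, count now 5. Cache: [jay(c=2) pig(c=2) bee(c=2) ant(c=4) bat(c=5)]
  16. access lemon: MISS, evict jay(c=2). Cache: [lemon(c=1) pig(c=2) bee(c=2) ant(c=4) bat(c=5)]
  17. access eel: MISS, evict lemon(c=1). Cache: [eel(c=1) pig(c=2) bee(c=2) ant(c=4) bat(c=5)]
  18. access ant: HIT, count now 5. Cache: [eel(c=1) pig(c=2) bee(c=2) bat(c=5) ant(c=5)]
  19. access eel: HIT, count now 2. Cache: [pig(c=2) bee(c=2) eel(c=2) bat(c=5) ant(c=5)]
  20. access bat: HIT, count now 6. Cache: [pig(c=2) bee(c=2) eel(c=2) ant(c=5) bat(c=6)]
  21. access ant: HIT, count now 6. Cache: [pig(c=2) bee(c=2) eel(c=2) bat(c=6) ant(c=6)]
Total: 14 hits, 7 misses, 2 evictions

Answer: MHMMMHMHHHHHHHHMMHHHH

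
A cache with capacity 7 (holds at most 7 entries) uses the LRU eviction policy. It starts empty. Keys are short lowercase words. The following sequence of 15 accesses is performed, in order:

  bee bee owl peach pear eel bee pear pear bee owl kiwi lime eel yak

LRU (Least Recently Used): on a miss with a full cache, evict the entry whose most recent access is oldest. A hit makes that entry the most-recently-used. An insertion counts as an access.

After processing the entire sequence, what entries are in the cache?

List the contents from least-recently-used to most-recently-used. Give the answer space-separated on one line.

LRU simulation (capacity=7):
  1. access bee: MISS. Cache (LRU->MRU): [bee]
  2. access bee: HIT. Cache (LRU->MRU): [bee]
  3. access owl: MISS. Cache (LRU->MRU): [bee owl]
  4. access peach: MISS. Cache (LRU->MRU): [bee owl peach]
  5. access pear: MISS. Cache (LRU->MRU): [bee owl peach pear]
  6. access eel: MISS. Cache (LRU->MRU): [bee owl peach pear eel]
  7. access bee: HIT. Cache (LRU->MRU): [owl peach pear eel bee]
  8. access pear: HIT. Cache (LRU->MRU): [owl peach eel bee pear]
  9. access pear: HIT. Cache (LRU->MRU): [owl peach eel bee pear]
  10. access bee: HIT. Cache (LRU->MRU): [owl peach eel pear bee]
  11. access owl: HIT. Cache (LRU->MRU): [peach eel pear bee owl]
  12. access kiwi: MISS. Cache (LRU->MRU): [peach eel pear bee owl kiwi]
  13. access lime: MISS. Cache (LRU->MRU): [peach eel pear bee owl kiwi lime]
  14. access eel: HIT. Cache (LRU->MRU): [peach pear bee owl kiwi lime eel]
  15. access yak: MISS, evict peach. Cache (LRU->MRU): [pear bee owl kiwi lime eel yak]
Total: 7 hits, 8 misses, 1 evictions

Answer: pear bee owl kiwi lime eel yak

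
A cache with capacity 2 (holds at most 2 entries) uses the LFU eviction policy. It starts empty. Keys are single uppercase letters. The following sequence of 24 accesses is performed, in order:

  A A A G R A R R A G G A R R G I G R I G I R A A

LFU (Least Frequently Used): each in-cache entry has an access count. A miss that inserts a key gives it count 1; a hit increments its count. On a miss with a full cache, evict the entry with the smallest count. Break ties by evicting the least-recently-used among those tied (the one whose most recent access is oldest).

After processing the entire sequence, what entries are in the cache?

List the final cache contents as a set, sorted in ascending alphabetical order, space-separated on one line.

LFU simulation (capacity=2):
  1. access A: MISS. Cache: [A(c=1)]
  2. access A: HIT, count now 2. Cache: [A(c=2)]
  3. access A: HIT, count now 3. Cache: [A(c=3)]
  4. access G: MISS. Cache: [G(c=1) A(c=3)]
  5. access R: MISS, evict G(c=1). Cache: [R(c=1) A(c=3)]
  6. access A: HIT, count now 4. Cache: [R(c=1) A(c=4)]
  7. access R: HIT, count now 2. Cache: [R(c=2) A(c=4)]
  8. access R: HIT, count now 3. Cache: [R(c=3) A(c=4)]
  9. access A: HIT, count now 5. Cache: [R(c=3) A(c=5)]
  10. access G: MISS, evict R(c=3). Cache: [G(c=1) A(c=5)]
  11. access G: HIT, count now 2. Cache: [G(c=2) A(c=5)]
  12. access A: HIT, count now 6. Cache: [G(c=2) A(c=6)]
  13. access R: MISS, evict G(c=2). Cache: [R(c=1) A(c=6)]
  14. access R: HIT, count now 2. Cache: [R(c=2) A(c=6)]
  15. access G: MISS, evict R(c=2). Cache: [G(c=1) A(c=6)]
  16. access I: MISS, evict G(c=1). Cache: [I(c=1) A(c=6)]
  17. access G: MISS, evict I(c=1). Cache: [G(c=1) A(c=6)]
  18. access R: MISS, evict G(c=1). Cache: [R(c=1) A(c=6)]
  19. access I: MISS, evict R(c=1). Cache: [I(c=1) A(c=6)]
  20. access G: MISS, evict I(c=1). Cache: [G(c=1) A(c=6)]
  21. access I: MISS, evict G(c=1). Cache: [I(c=1) A(c=6)]
  22. access R: MISS, evict I(c=1). Cache: [R(c=1) A(c=6)]
  23. access A: HIT, count now 7. Cache: [R(c=1) A(c=7)]
  24. access A: HIT, count now 8. Cache: [R(c=1) A(c=8)]
Total: 11 hits, 13 misses, 11 evictions

Answer: A R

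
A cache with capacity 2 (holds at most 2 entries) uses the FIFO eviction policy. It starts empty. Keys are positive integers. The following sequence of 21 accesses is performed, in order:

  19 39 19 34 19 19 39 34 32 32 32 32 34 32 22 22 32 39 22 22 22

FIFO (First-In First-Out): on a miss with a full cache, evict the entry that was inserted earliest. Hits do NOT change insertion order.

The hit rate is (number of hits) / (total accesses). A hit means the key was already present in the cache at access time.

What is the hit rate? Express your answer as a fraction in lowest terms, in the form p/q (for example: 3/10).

FIFO simulation (capacity=2):
  1. access 19: MISS. Cache (old->new): [19]
  2. access 39: MISS. Cache (old->new): [19 39]
  3. access 19: HIT. Cache (old->new): [19 39]
  4. access 34: MISS, evict 19. Cache (old->new): [39 34]
  5. access 19: MISS, evict 39. Cache (old->new): [34 19]
  6. access 19: HIT. Cache (old->new): [34 19]
  7. access 39: MISS, evict 34. Cache (old->new): [19 39]
  8. access 34: MISS, evict 19. Cache (old->new): [39 34]
  9. access 32: MISS, evict 39. Cache (old->new): [34 32]
  10. access 32: HIT. Cache (old->new): [34 32]
  11. access 32: HIT. Cache (old->new): [34 32]
  12. access 32: HIT. Cache (old->new): [34 32]
  13. access 34: HIT. Cache (old->new): [34 32]
  14. access 32: HIT. Cache (old->new): [34 32]
  15. access 22: MISS, evict 34. Cache (old->new): [32 22]
  16. access 22: HIT. Cache (old->new): [32 22]
  17. access 32: HIT. Cache (old->new): [32 22]
  18. access 39: MISS, evict 32. Cache (old->new): [22 39]
  19. access 22: HIT. Cache (old->new): [22 39]
  20. access 22: HIT. Cache (old->new): [22 39]
  21. access 22: HIT. Cache (old->new): [22 39]
Total: 12 hits, 9 misses, 7 evictions

Hit rate = 12/21 = 4/7

Answer: 4/7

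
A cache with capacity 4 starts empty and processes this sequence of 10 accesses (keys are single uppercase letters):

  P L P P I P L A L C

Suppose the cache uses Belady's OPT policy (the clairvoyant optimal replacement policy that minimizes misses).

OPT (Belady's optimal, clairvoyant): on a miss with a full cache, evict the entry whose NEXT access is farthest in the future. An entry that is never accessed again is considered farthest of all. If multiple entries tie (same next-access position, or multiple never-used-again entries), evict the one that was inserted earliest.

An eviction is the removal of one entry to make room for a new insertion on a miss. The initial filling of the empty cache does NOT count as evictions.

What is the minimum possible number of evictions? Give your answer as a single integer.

OPT (Belady) simulation (capacity=4):
  1. access P: MISS. Cache: [P]
  2. access L: MISS. Cache: [P L]
  3. access P: HIT. Next use of P: step 4. Cache: [P L]
  4. access P: HIT. Next use of P: step 6. Cache: [P L]
  5. access I: MISS. Cache: [P L I]
  6. access P: HIT. Next use of P: never. Cache: [P L I]
  7. access L: HIT. Next use of L: step 9. Cache: [P L I]
  8. access A: MISS. Cache: [P L I A]
  9. access L: HIT. Next use of L: never. Cache: [P L I A]
  10. access C: MISS, evict P (next use: never). Cache: [L I A C]
Total: 5 hits, 5 misses, 1 evictions

Answer: 1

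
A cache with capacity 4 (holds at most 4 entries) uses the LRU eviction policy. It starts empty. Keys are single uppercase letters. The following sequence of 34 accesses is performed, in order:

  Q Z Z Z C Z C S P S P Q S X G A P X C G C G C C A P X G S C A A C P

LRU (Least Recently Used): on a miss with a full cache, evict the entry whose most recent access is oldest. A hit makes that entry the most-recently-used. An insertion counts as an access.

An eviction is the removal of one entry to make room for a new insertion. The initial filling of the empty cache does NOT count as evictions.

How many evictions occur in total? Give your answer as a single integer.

LRU simulation (capacity=4):
  1. access Q: MISS. Cache (LRU->MRU): [Q]
  2. access Z: MISS. Cache (LRU->MRU): [Q Z]
  3. access Z: HIT. Cache (LRU->MRU): [Q Z]
  4. access Z: HIT. Cache (LRU->MRU): [Q Z]
  5. access C: MISS. Cache (LRU->MRU): [Q Z C]
  6. access Z: HIT. Cache (LRU->MRU): [Q C Z]
  7. access C: HIT. Cache (LRU->MRU): [Q Z C]
  8. access S: MISS. Cache (LRU->MRU): [Q Z C S]
  9. access P: MISS, evict Q. Cache (LRU->MRU): [Z C S P]
  10. access S: HIT. Cache (LRU->MRU): [Z C P S]
  11. access P: HIT. Cache (LRU->MRU): [Z C S P]
  12. access Q: MISS, evict Z. Cache (LRU->MRU): [C S P Q]
  13. access S: HIT. Cache (LRU->MRU): [C P Q S]
  14. access X: MISS, evict C. Cache (LRU->MRU): [P Q S X]
  15. access G: MISS, evict P. Cache (LRU->MRU): [Q S X G]
  16. access A: MISS, evict Q. Cache (LRU->MRU): [S X G A]
  17. access P: MISS, evict S. Cache (LRU->MRU): [X G A P]
  18. access X: HIT. Cache (LRU->MRU): [G A P X]
  19. access C: MISS, evict G. Cache (LRU->MRU): [A P X C]
  20. access G: MISS, evict A. Cache (LRU->MRU): [P X C G]
  21. access C: HIT. Cache (LRU->MRU): [P X G C]
  22. access G: HIT. Cache (LRU->MRU): [P X C G]
  23. access C: HIT. Cache (LRU->MRU): [P X G C]
  24. access C: HIT. Cache (LRU->MRU): [P X G C]
  25. access A: MISS, evict P. Cache (LRU->MRU): [X G C A]
  26. access P: MISS, evict X. Cache (LRU->MRU): [G C A P]
  27. access X: MISS, evict G. Cache (LRU->MRU): [C A P X]
  28. access G: MISS, evict C. Cache (LRU->MRU): [A P X G]
  29. access S: MISS, evict A. Cache (LRU->MRU): [P X G S]
  30. access C: MISS, evict P. Cache (LRU->MRU): [X G S C]
  31. access A: MISS, evict X. Cache (LRU->MRU): [G S C A]
  32. access A: HIT. Cache (LRU->MRU): [G S C A]
  33. access C: HIT. Cache (LRU->MRU): [G S A C]
  34. access P: MISS, evict G. Cache (LRU->MRU): [S A C P]
Total: 14 hits, 20 misses, 16 evictions

Answer: 16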